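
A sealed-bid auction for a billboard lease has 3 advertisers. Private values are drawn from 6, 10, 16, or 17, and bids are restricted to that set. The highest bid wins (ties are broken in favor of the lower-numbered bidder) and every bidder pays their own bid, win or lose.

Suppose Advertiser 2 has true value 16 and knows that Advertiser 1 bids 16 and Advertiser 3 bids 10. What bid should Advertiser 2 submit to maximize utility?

17

Bid 6: loses but pays 6, utility -6.
Bid 10: loses but pays 10, utility -10.
Bid 16: loses but pays 16, utility -16.
Bid 17: wins, pays 17, utility 16 - 17 = -1.
The best choice is 17 with utility -1.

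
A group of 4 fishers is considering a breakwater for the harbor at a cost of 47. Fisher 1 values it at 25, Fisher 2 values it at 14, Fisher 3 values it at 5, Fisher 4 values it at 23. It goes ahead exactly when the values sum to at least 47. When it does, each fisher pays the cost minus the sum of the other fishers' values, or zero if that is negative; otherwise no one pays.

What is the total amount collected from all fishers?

8

Total value 67 ≥ cost 47, so it is built.
Fisher 1: others sum to 42; max(0, 47 - 42) = 5.
Fisher 2: others sum to 53; max(0, 47 - 53) = 0.
Fisher 3: others sum to 62; max(0, 47 - 62) = 0.
Fisher 4: others sum to 44; max(0, 47 - 44) = 3.
Total collected = 5 + 0 + 0 + 3 = 8.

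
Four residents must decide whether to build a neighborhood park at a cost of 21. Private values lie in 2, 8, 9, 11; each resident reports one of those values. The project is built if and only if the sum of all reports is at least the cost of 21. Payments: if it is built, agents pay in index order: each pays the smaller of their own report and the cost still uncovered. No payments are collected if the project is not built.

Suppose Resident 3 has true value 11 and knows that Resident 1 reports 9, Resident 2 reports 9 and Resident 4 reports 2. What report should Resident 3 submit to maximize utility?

2

Report 2: project built, pays 2, utility 11 - 2 = 9.
Report 8: project built, pays 3, utility 11 - 3 = 8.
Report 9: project built, pays 3, utility 11 - 3 = 8.
Report 11: project built, pays 3, utility 11 - 3 = 8.
The best choice is 2 with utility 9.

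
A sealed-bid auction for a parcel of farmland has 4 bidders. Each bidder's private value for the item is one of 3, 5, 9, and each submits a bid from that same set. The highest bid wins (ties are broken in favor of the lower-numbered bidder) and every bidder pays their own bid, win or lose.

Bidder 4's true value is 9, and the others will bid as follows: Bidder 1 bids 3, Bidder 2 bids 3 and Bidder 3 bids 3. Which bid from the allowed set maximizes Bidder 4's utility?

5

Bid 3: loses but pays 3, utility -3.
Bid 5: wins, pays 5, utility 9 - 5 = 4.
Bid 9: wins, pays 9, utility 9 - 9 = 0.
The best choice is 5 with utility 4.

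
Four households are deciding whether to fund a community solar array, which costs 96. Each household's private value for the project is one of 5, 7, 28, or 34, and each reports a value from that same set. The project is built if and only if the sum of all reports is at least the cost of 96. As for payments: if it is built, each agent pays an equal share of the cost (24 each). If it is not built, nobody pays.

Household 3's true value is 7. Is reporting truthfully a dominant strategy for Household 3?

Consider the case where Household 1 reports 28, Household 2 reports 28 and Household 4 reports 34.
Truthful report 7: project built, pays 24, utility 7 - 24 = -17.
Report 5 instead: project not built, utility 0.
Since 0 > -17, reporting 5 is strictly better here, so truthful reporting is not dominant.

No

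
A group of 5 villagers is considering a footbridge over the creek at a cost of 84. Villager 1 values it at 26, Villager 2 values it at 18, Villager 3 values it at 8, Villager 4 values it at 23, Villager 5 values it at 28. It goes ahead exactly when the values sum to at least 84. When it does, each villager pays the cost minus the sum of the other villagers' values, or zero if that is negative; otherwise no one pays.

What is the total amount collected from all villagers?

20

Total value 103 ≥ cost 84, so it is built.
Villager 1: others sum to 77; max(0, 84 - 77) = 7.
Villager 2: others sum to 85; max(0, 84 - 85) = 0.
Villager 3: others sum to 95; max(0, 84 - 95) = 0.
Villager 4: others sum to 80; max(0, 84 - 80) = 4.
Villager 5: others sum to 75; max(0, 84 - 75) = 9.
Total collected = 7 + 0 + 0 + 4 + 9 = 20.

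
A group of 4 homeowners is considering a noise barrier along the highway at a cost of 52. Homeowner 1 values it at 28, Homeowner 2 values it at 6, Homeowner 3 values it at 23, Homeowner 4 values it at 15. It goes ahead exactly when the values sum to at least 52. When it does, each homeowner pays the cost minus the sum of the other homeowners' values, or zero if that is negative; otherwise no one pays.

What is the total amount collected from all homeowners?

11

Total value 72 ≥ cost 52, so it is built.
Homeowner 1: others sum to 44; max(0, 52 - 44) = 8.
Homeowner 2: others sum to 66; max(0, 52 - 66) = 0.
Homeowner 3: others sum to 49; max(0, 52 - 49) = 3.
Homeowner 4: others sum to 57; max(0, 52 - 57) = 0.
Total collected = 8 + 0 + 3 + 0 = 11.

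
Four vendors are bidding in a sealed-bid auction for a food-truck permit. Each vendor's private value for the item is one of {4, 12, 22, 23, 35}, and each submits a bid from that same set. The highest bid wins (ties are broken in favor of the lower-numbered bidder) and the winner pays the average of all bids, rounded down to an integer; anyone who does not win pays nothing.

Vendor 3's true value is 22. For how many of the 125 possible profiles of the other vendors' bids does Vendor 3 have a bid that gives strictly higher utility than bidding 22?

Others bid (4, 4, 4): truth gives 14; bid 12 gives 16 > 14. Violating.
Others bid (4, 4, 12): truth gives 12; bid 12 gives 14 > 12. Violating.
Others bid (4, 4, 23): truth gives 0; bid 23 gives 9 > 0. Violating.
Others bid (4, 4, 35): truth gives 0; bid 35 gives 3 > 0. Violating.
Others bid (4, 4, 22): truth gives 9; no alternative beats it.
Others bid (4, 12, 4): truth gives 12; no alternative beats it.
(Checking all 125 profiles: 42 have a profitable deviation, 83 do not.)

42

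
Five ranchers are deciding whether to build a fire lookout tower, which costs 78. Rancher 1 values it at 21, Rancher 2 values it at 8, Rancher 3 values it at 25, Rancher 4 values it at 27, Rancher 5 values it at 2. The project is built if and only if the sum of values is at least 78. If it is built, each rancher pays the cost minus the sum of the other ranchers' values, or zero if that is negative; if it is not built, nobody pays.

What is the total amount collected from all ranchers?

Total value 83 ≥ cost 78, so it is built.
Rancher 1: others sum to 62; max(0, 78 - 62) = 16.
Rancher 2: others sum to 75; max(0, 78 - 75) = 3.
Rancher 3: others sum to 58; max(0, 78 - 58) = 20.
Rancher 4: others sum to 56; max(0, 78 - 56) = 22.
Rancher 5: others sum to 81; max(0, 78 - 81) = 0.
Total collected = 16 + 3 + 20 + 22 + 0 = 61.

61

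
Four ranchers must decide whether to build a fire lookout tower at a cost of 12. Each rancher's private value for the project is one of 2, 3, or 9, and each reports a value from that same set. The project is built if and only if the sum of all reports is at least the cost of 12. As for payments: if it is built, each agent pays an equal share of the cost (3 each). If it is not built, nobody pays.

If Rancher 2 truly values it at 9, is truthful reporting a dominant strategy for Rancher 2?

Check each profile of the others' reports and compare truth against every alternative report.
Others report (2, 2, 2): truth gives 6, best alternative gives 0.
Others report (2, 2, 3): truth gives 6, best alternative gives 0.
Others report (2, 3, 2): truth gives 6, best alternative gives 0.
Others report (2, 3, 3): truth gives 6, best alternative gives 0.
Others report (3, 2, 2): truth gives 6, best alternative gives 0.
Others report (3, 2, 3): truth gives 6, best alternative gives 0.
(Remaining 21 profiles checked similarly; truth is weakly best in each.)
In every case the truthful report is at least as good as any alternative, so it is a dominant strategy.

Yes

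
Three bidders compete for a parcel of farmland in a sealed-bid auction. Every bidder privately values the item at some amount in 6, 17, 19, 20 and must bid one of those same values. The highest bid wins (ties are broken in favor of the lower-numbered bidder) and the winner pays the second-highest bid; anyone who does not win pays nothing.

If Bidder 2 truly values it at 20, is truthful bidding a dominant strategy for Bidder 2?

Check each profile of the others' bids and compare truth against every alternative bid.
Others bid (19, 6): truth gives 1, best alternative gives 0.
Others bid (19, 17): truth gives 1, best alternative gives 0.
Others bid (19, 19): truth gives 1, best alternative gives 0.
Others bid (6, 6): truth gives 14, best alternative gives 14.
Others bid (6, 17): truth gives 3, best alternative gives 3.
Others bid (17, 6): truth gives 3, best alternative gives 3.
(Remaining 10 profiles checked similarly; truth is weakly best in each.)
In every case the truthful bid is at least as good as any alternative, so it is a dominant strategy.

Yes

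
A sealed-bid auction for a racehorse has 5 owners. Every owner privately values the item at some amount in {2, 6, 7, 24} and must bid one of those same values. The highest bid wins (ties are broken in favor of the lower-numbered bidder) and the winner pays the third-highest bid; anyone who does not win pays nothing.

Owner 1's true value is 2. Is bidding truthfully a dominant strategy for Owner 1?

Check each profile of the others' bids and compare truth against every alternative bid.
Others bid (2, 2, 6, 6): truth gives 0, best alternative gives -4.
Others bid (2, 6, 2, 6): truth gives 0, best alternative gives -4.
Others bid (2, 6, 6, 2): truth gives 0, best alternative gives -4.
Others bid (2, 6, 6, 6): truth gives 0, best alternative gives -4.
Others bid (6, 2, 2, 6): truth gives 0, best alternative gives -4.
Others bid (6, 2, 6, 2): truth gives 0, best alternative gives -4.
(Remaining 250 profiles checked similarly; truth is weakly best in each.)
In every case the truthful bid is at least as good as any alternative, so it is a dominant strategy.

Yes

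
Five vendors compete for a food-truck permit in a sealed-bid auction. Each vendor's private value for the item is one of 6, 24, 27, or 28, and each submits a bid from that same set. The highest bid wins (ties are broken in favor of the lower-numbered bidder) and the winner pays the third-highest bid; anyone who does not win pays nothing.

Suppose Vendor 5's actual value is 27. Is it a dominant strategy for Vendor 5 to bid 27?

Consider the case where Vendor 1 bids 6, Vendor 2 bids 6, Vendor 3 bids 6 and Vendor 4 bids 27.
Truthful bid 27: loses, pays 0, utility 0.
Bid 28 instead: wins, pays 6, utility 27 - 6 = 21.
Since 21 > 0, bidding 28 is strictly better here, so truthful bidding is not dominant.

No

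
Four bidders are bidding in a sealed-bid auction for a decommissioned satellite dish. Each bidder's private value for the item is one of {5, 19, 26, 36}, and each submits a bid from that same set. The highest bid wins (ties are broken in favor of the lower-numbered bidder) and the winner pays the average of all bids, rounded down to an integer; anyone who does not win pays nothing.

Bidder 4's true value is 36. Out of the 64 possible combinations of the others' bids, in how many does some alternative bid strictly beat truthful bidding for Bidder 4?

8

Others bid (5, 5, 5): truth gives 24; bid 19 gives 28 > 24. Violating.
Others bid (5, 5, 19): truth gives 20; bid 26 gives 23 > 20. Violating.
Others bid (5, 19, 5): truth gives 20; bid 26 gives 23 > 20. Violating.
Others bid (5, 19, 19): truth gives 17; bid 26 gives 19 > 17. Violating.
Others bid (5, 5, 26): truth gives 18; no alternative beats it.
Others bid (5, 5, 36): truth gives 0; no alternative beats it.
(Checking all 64 profiles: 8 have a profitable deviation, 56 do not.)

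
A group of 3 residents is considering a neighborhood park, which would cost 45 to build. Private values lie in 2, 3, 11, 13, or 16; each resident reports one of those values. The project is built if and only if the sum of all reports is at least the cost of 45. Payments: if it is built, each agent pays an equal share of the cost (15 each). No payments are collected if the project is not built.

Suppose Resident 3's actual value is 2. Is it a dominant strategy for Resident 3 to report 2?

Check each profile of the others' reports and compare truth against every alternative report.
Others report (2, 2): truth gives 0, best alternative gives 0.
Others report (2, 3): truth gives 0, best alternative gives 0.
Others report (2, 11): truth gives 0, best alternative gives 0.
Others report (2, 13): truth gives 0, best alternative gives 0.
Others report (2, 16): truth gives 0, best alternative gives 0.
Others report (3, 2): truth gives 0, best alternative gives 0.
(Remaining 19 profiles checked similarly; truth is weakly best in each.)
In every case the truthful report is at least as good as any alternative, so it is a dominant strategy.

Yes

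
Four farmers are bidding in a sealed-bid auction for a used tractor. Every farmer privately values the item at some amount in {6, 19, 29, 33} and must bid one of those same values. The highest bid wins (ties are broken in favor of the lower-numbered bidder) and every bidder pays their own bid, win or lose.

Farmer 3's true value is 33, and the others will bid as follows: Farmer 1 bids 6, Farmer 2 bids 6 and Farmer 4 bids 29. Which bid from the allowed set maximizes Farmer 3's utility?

29

Bid 6: loses but pays 6, utility -6.
Bid 19: loses but pays 19, utility -19.
Bid 29: wins, pays 29, utility 33 - 29 = 4.
Bid 33: wins, pays 33, utility 33 - 33 = 0.
The best choice is 29 with utility 4.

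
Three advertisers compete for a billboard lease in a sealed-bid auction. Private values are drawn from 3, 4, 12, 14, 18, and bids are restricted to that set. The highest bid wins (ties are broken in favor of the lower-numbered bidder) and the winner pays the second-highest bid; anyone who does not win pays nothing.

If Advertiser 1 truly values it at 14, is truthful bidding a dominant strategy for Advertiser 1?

Check each profile of the others' bids and compare truth against every alternative bid.
Others bid (3, 3): truth gives 11, best alternative gives 11.
Others bid (3, 4): truth gives 10, best alternative gives 10.
Others bid (4, 3): truth gives 10, best alternative gives 10.
Others bid (4, 4): truth gives 10, best alternative gives 10.
Others bid (3, 12): truth gives 2, best alternative gives 2.
Others bid (4, 12): truth gives 2, best alternative gives 2.
(Remaining 19 profiles checked similarly; truth is weakly best in each.)
In every case the truthful bid is at least as good as any alternative, so it is a dominant strategy.

Yes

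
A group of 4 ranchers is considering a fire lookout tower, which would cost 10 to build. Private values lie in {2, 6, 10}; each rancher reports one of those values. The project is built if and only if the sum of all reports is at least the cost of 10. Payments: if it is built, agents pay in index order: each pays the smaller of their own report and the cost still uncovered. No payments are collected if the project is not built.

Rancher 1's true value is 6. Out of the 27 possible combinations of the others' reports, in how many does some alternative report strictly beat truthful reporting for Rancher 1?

Others report (2, 2, 6): truth gives 0; report 2 gives 4 > 0. Violating.
Others report (2, 2, 10): truth gives 0; report 2 gives 4 > 0. Violating.
Others report (2, 6, 2): truth gives 0; report 2 gives 4 > 0. Violating.
Others report (2, 6, 6): truth gives 0; report 2 gives 4 > 0. Violating.
Others report (2, 2, 2): truth gives 0; no alternative beats it.
(Checking all 27 profiles: 26 have a profitable deviation, 1 does not.)

26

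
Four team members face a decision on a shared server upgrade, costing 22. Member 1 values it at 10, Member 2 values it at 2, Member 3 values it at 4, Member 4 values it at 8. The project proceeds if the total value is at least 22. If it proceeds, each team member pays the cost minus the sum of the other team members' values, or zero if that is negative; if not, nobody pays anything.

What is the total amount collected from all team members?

16

Total value 24 ≥ cost 22, so it is built.
Member 1: others sum to 14; max(0, 22 - 14) = 8.
Member 2: others sum to 22; max(0, 22 - 22) = 0.
Member 3: others sum to 20; max(0, 22 - 20) = 2.
Member 4: others sum to 16; max(0, 22 - 16) = 6.
Total collected = 8 + 0 + 2 + 6 = 16.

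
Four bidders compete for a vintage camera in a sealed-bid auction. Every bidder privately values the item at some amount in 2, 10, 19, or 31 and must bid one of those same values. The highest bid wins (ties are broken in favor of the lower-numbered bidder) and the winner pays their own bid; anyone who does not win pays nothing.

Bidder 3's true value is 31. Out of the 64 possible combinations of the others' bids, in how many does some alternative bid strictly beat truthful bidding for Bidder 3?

Others bid (2, 2, 2): truth gives 0; bid 10 gives 21 > 0. Violating.
Others bid (2, 2, 10): truth gives 0; bid 10 gives 21 > 0. Violating.
Others bid (2, 2, 19): truth gives 0; bid 19 gives 12 > 0. Violating.
Others bid (2, 10, 2): truth gives 0; bid 19 gives 12 > 0. Violating.
Others bid (2, 2, 31): truth gives 0; no alternative beats it.
Others bid (2, 10, 31): truth gives 0; no alternative beats it.
(Checking all 64 profiles: 12 have a profitable deviation, 52 do not.)

12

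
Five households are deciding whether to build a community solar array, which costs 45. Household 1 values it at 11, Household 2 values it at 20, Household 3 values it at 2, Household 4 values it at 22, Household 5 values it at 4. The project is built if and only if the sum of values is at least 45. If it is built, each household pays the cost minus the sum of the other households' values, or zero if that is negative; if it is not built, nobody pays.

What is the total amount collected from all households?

14

Total value 59 ≥ cost 45, so it is built.
Household 1: others sum to 48; max(0, 45 - 48) = 0.
Household 2: others sum to 39; max(0, 45 - 39) = 6.
Household 3: others sum to 57; max(0, 45 - 57) = 0.
Household 4: others sum to 37; max(0, 45 - 37) = 8.
Household 5: others sum to 55; max(0, 45 - 55) = 0.
Total collected = 0 + 6 + 0 + 8 + 0 = 14.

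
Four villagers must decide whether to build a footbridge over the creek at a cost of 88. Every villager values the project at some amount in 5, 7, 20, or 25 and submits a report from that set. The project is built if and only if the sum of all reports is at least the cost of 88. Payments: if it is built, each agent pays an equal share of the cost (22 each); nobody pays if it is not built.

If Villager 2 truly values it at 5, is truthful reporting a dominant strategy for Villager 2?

Yes

Check each profile of the others' reports and compare truth against every alternative report.
Others report (5, 5, 5): truth gives 0, best alternative gives 0.
Others report (5, 5, 7): truth gives 0, best alternative gives 0.
Others report (5, 5, 20): truth gives 0, best alternative gives 0.
Others report (5, 5, 25): truth gives 0, best alternative gives 0.
Others report (5, 7, 5): truth gives 0, best alternative gives 0.
Others report (5, 7, 7): truth gives 0, best alternative gives 0.
(Remaining 58 profiles checked similarly; truth is weakly best in each.)
In every case the truthful report is at least as good as any alternative, so it is a dominant strategy.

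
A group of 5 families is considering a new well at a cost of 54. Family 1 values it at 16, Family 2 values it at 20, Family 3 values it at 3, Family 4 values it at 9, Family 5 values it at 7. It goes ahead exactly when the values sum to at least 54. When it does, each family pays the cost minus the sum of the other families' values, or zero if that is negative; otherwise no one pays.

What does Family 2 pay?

19

Total value 55 ≥ cost 54, so the project is built.
The other families' values sum to 35.
Cost minus that sum is 54 - 35 = 19.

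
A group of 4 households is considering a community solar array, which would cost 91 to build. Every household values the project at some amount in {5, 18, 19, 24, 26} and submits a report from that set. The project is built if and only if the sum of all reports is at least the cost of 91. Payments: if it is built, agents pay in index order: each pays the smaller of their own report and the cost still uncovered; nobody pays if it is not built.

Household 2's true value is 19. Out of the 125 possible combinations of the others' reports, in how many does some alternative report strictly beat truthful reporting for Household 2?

7

Others report (24, 24, 26): truth gives 0; report 18 gives 1 > 0. Violating.
Others report (24, 26, 24): truth gives 0; report 18 gives 1 > 0. Violating.
Others report (24, 26, 26): truth gives 0; report 18 gives 1 > 0. Violating.
Others report (26, 24, 24): truth gives 0; report 18 gives 1 > 0. Violating.
Others report (5, 5, 5): truth gives 0; no alternative beats it.
Others report (5, 5, 18): truth gives 0; no alternative beats it.
(Checking all 125 profiles: 7 have a profitable deviation, 118 do not.)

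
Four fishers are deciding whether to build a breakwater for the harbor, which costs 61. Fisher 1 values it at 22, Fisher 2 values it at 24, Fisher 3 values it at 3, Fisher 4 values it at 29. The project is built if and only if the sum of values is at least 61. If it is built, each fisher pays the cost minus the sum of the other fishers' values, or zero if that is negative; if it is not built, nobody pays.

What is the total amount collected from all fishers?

Total value 78 ≥ cost 61, so it is built.
Fisher 1: others sum to 56; max(0, 61 - 56) = 5.
Fisher 2: others sum to 54; max(0, 61 - 54) = 7.
Fisher 3: others sum to 75; max(0, 61 - 75) = 0.
Fisher 4: others sum to 49; max(0, 61 - 49) = 12.
Total collected = 5 + 7 + 0 + 12 = 24.

24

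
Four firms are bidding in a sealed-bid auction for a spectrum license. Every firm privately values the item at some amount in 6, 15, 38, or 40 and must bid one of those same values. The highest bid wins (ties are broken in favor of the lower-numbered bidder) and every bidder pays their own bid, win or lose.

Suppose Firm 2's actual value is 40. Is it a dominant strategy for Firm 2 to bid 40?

No

Consider the case where Firm 1 bids 6, Firm 3 bids 6 and Firm 4 bids 6.
Truthful bid 40: wins, pays 40, utility 40 - 40 = 0.
Bid 15 instead: wins, pays 15, utility 40 - 15 = 25.
Since 25 > 0, bidding 15 is strictly better here, so truthful bidding is not dominant.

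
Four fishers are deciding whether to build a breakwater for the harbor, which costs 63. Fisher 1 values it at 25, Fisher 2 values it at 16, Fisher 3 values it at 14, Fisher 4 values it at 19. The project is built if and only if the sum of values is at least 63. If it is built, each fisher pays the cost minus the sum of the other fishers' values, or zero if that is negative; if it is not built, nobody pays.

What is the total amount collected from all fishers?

Total value 74 ≥ cost 63, so it is built.
Fisher 1: others sum to 49; max(0, 63 - 49) = 14.
Fisher 2: others sum to 58; max(0, 63 - 58) = 5.
Fisher 3: others sum to 60; max(0, 63 - 60) = 3.
Fisher 4: others sum to 55; max(0, 63 - 55) = 8.
Total collected = 14 + 5 + 3 + 8 = 30.

30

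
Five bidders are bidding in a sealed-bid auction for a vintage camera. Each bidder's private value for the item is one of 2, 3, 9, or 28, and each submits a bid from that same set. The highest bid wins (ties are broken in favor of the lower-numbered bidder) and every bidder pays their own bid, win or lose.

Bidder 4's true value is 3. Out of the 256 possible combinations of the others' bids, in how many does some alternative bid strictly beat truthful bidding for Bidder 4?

Others bid (2, 2, 2, 9): truth gives -3; bid 2 gives -2 > -3. Violating.
Others bid (2, 2, 2, 28): truth gives -3; bid 2 gives -2 > -3. Violating.
Others bid (2, 2, 3, 2): truth gives -3; bid 2 gives -2 > -3. Violating.
Others bid (2, 2, 3, 3): truth gives -3; bid 2 gives -2 > -3. Violating.
Others bid (2, 2, 2, 2): truth gives 0; no alternative beats it.
Others bid (2, 2, 2, 3): truth gives 0; no alternative beats it.
(Checking all 256 profiles: 254 have a profitable deviation, 2 do not.)

254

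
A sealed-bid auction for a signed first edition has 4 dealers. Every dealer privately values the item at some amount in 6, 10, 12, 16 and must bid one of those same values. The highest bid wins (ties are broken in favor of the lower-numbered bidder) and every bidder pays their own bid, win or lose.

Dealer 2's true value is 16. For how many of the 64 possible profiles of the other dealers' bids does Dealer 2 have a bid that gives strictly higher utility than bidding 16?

Others bid (6, 6, 6): truth gives 0; bid 10 gives 6 > 0. Violating.
Others bid (6, 6, 10): truth gives 0; bid 10 gives 6 > 0. Violating.
Others bid (6, 6, 12): truth gives 0; bid 12 gives 4 > 0. Violating.
Others bid (6, 10, 6): truth gives 0; bid 10 gives 6 > 0. Violating.
Others bid (6, 6, 16): truth gives 0; no alternative beats it.
Others bid (6, 10, 16): truth gives 0; no alternative beats it.
(Checking all 64 profiles: 34 have a profitable deviation, 30 do not.)

34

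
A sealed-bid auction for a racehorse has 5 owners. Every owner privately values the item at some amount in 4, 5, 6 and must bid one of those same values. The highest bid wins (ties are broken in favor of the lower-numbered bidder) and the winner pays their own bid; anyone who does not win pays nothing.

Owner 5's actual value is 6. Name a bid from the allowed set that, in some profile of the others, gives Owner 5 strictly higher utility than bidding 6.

5

Suppose Owner 1 bids 4, Owner 2 bids 4, Owner 3 bids 4 and Owner 4 bids 4.
Bid 6: wins, pays 6, utility 6 - 6 = 0.
Bid 5: wins, pays 5, utility 6 - 5 = 1.
So bidding 5 beats truth here (1 > 0).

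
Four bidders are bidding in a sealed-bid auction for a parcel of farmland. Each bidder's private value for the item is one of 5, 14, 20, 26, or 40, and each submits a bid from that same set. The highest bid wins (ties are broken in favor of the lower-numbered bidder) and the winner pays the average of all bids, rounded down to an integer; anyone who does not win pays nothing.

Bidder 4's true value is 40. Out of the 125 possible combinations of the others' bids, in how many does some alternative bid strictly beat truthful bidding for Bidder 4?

27

Others bid (5, 5, 5): truth gives 27; bid 14 gives 33 > 27. Violating.
Others bid (5, 5, 14): truth gives 24; bid 20 gives 29 > 24. Violating.
Others bid (5, 5, 20): truth gives 23; bid 26 gives 26 > 23. Violating.
Others bid (5, 14, 5): truth gives 24; bid 20 gives 29 > 24. Violating.
Others bid (5, 5, 26): truth gives 21; no alternative beats it.
Others bid (5, 5, 40): truth gives 0; no alternative beats it.
(Checking all 125 profiles: 27 have a profitable deviation, 98 do not.)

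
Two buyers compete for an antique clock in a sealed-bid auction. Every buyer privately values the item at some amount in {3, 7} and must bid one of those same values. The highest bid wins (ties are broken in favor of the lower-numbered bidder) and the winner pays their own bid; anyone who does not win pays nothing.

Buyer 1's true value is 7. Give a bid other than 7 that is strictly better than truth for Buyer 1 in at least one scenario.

3

Suppose Buyer 2 bids 3.
Bid 7: wins, pays 7, utility 7 - 7 = 0.
Bid 3: wins, pays 3, utility 7 - 3 = 4.
So bidding 3 beats truth here (4 > 0).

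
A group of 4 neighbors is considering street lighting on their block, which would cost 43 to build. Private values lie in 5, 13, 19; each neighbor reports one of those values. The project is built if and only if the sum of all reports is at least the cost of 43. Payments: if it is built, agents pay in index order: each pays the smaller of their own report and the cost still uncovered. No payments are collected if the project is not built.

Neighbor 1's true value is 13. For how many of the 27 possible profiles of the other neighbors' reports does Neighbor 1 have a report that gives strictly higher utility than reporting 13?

Others report (5, 19, 19): truth gives 0; report 5 gives 8 > 0. Violating.
Others report (13, 13, 13): truth gives 0; report 5 gives 8 > 0. Violating.
Others report (13, 13, 19): truth gives 0; report 5 gives 8 > 0. Violating.
Others report (13, 19, 13): truth gives 0; report 5 gives 8 > 0. Violating.
Others report (5, 5, 5): truth gives 0; no alternative beats it.
Others report (5, 5, 13): truth gives 0; no alternative beats it.
(Checking all 27 profiles: 11 have a profitable deviation, 16 do not.)

11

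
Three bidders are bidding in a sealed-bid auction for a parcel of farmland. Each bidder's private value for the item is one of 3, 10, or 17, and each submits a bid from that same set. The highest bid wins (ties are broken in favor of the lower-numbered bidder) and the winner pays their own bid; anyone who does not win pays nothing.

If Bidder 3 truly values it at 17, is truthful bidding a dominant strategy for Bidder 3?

Consider the case where Bidder 1 bids 3 and Bidder 2 bids 3.
Truthful bid 17: wins, pays 17, utility 17 - 17 = 0.
Bid 10 instead: wins, pays 10, utility 17 - 10 = 7.
Since 7 > 0, bidding 10 is strictly better here, so truthful bidding is not dominant.

No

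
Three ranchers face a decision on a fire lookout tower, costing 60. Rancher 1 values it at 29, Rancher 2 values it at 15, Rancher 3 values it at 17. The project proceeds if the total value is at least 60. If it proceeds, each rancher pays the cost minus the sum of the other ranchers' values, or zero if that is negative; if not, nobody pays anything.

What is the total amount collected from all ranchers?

Total value 61 ≥ cost 60, so it is built.
Rancher 1: others sum to 32; max(0, 60 - 32) = 28.
Rancher 2: others sum to 46; max(0, 60 - 46) = 14.
Rancher 3: others sum to 44; max(0, 60 - 44) = 16.
Total collected = 28 + 14 + 16 = 58.

58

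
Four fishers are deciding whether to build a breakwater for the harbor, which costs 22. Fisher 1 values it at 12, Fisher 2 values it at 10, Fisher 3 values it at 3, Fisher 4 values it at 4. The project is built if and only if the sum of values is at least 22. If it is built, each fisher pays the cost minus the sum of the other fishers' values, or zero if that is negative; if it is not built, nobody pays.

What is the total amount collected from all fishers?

8

Total value 29 ≥ cost 22, so it is built.
Fisher 1: others sum to 17; max(0, 22 - 17) = 5.
Fisher 2: others sum to 19; max(0, 22 - 19) = 3.
Fisher 3: others sum to 26; max(0, 22 - 26) = 0.
Fisher 4: others sum to 25; max(0, 22 - 25) = 0.
Total collected = 5 + 3 + 0 + 0 = 8.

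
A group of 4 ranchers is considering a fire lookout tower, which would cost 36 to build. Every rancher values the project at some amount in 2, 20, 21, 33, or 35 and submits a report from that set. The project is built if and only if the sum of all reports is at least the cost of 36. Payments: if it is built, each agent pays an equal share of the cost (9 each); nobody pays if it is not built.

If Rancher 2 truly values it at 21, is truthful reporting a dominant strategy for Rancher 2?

Consider the case where Rancher 1 reports 2, Rancher 3 reports 2 and Rancher 4 reports 2.
Truthful report 21: project not built, utility 0.
Report 33 instead: project built, pays 9, utility 21 - 9 = 12.
Since 12 > 0, reporting 33 is strictly better here, so truthful reporting is not dominant.

No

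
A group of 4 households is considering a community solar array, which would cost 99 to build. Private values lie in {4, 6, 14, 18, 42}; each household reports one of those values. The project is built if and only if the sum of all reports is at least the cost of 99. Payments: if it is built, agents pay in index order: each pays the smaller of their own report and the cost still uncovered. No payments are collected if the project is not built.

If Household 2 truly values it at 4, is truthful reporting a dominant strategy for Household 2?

Check each profile of the others' reports and compare truth against every alternative report.
Others report (14, 42, 42): truth gives 0, best alternative gives -2.
Others report (18, 42, 42): truth gives 0, best alternative gives -2.
Others report (42, 14, 42): truth gives 0, best alternative gives -2.
Others report (42, 18, 42): truth gives 0, best alternative gives -2.
Others report (42, 42, 14): truth gives 0, best alternative gives -2.
Others report (42, 42, 18): truth gives 0, best alternative gives -2.
(Remaining 119 profiles checked similarly; truth is weakly best in each.)
In every case the truthful report is at least as good as any alternative, so it is a dominant strategy.

Yes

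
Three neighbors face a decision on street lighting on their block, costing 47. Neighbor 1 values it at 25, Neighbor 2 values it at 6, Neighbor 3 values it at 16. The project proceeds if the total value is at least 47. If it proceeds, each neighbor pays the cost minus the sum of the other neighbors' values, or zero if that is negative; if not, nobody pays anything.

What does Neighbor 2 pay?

6

Total value 47 ≥ cost 47, so the project is built.
The other neighbors' values sum to 41.
Cost minus that sum is 47 - 41 = 6.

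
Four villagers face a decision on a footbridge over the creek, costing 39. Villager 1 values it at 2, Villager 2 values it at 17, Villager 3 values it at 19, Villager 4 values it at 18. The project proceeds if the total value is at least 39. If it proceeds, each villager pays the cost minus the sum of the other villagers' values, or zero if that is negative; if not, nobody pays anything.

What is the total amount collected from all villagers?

Total value 56 ≥ cost 39, so it is built.
Villager 1: others sum to 54; max(0, 39 - 54) = 0.
Villager 2: others sum to 39; max(0, 39 - 39) = 0.
Villager 3: others sum to 37; max(0, 39 - 37) = 2.
Villager 4: others sum to 38; max(0, 39 - 38) = 1.
Total collected = 0 + 0 + 2 + 1 = 3.

3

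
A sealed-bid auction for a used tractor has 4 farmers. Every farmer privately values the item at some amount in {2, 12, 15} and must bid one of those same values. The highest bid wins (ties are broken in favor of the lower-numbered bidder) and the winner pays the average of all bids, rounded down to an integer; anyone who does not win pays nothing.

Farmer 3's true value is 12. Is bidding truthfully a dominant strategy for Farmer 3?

Consider the case where Farmer 1 bids 2, Farmer 2 bids 2 and Farmer 4 bids 15.
Truthful bid 12: loses, pays 0, utility 0.
Bid 15 instead: wins, pays 8, utility 12 - 8 = 4.
Since 4 > 0, bidding 15 is strictly better here, so truthful bidding is not dominant.

No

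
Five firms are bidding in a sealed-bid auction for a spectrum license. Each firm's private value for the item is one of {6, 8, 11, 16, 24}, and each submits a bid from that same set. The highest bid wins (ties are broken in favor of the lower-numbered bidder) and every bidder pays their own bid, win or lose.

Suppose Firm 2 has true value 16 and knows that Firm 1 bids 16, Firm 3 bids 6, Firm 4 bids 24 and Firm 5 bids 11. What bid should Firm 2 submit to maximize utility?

Bid 6: loses but pays 6, utility -6.
Bid 8: loses but pays 8, utility -8.
Bid 11: loses but pays 11, utility -11.
Bid 16: loses but pays 16, utility -16.
Bid 24: wins, pays 24, utility 16 - 24 = -8.
The best choice is 6 with utility -6.

6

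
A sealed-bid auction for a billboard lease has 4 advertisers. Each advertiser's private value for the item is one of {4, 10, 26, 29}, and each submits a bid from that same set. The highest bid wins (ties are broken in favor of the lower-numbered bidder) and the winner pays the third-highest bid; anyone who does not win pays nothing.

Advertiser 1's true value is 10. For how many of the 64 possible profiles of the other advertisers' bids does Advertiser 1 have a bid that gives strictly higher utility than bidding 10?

Others bid (4, 4, 26): truth gives 0; bid 26 gives 6 > 0. Violating.
Others bid (4, 4, 29): truth gives 0; bid 29 gives 6 > 0. Violating.
Others bid (4, 26, 4): truth gives 0; bid 26 gives 6 > 0. Violating.
Others bid (4, 29, 4): truth gives 0; bid 29 gives 6 > 0. Violating.
Others bid (4, 4, 4): truth gives 6; no alternative beats it.
Others bid (4, 4, 10): truth gives 6; no alternative beats it.
(Checking all 64 profiles: 6 have a profitable deviation, 58 do not.)

6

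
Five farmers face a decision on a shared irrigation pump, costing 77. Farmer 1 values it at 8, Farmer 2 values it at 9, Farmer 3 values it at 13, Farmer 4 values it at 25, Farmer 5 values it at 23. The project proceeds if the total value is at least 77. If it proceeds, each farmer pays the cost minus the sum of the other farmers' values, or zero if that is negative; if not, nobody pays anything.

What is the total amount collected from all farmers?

Total value 78 ≥ cost 77, so it is built.
Farmer 1: others sum to 70; max(0, 77 - 70) = 7.
Farmer 2: others sum to 69; max(0, 77 - 69) = 8.
Farmer 3: others sum to 65; max(0, 77 - 65) = 12.
Farmer 4: others sum to 53; max(0, 77 - 53) = 24.
Farmer 5: others sum to 55; max(0, 77 - 55) = 22.
Total collected = 7 + 8 + 12 + 24 + 22 = 73.

73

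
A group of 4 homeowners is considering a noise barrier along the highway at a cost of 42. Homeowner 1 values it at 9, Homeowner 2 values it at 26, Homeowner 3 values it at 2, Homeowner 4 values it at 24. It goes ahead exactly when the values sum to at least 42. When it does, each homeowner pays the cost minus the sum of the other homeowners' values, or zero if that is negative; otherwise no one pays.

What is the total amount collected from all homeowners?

Total value 61 ≥ cost 42, so it is built.
Homeowner 1: others sum to 52; max(0, 42 - 52) = 0.
Homeowner 2: others sum to 35; max(0, 42 - 35) = 7.
Homeowner 3: others sum to 59; max(0, 42 - 59) = 0.
Homeowner 4: others sum to 37; max(0, 42 - 37) = 5.
Total collected = 0 + 7 + 0 + 5 = 12.

12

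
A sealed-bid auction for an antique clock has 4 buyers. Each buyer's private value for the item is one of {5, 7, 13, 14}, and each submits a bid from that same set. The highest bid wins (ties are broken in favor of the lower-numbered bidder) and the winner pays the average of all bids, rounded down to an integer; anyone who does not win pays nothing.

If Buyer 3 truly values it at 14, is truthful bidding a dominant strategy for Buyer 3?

No

Consider the case where Buyer 1 bids 5, Buyer 2 bids 5 and Buyer 4 bids 5.
Truthful bid 14: wins, pays 7, utility 14 - 7 = 7.
Bid 7 instead: wins, pays 5, utility 14 - 5 = 9.
Since 9 > 7, bidding 7 is strictly better here, so truthful bidding is not dominant.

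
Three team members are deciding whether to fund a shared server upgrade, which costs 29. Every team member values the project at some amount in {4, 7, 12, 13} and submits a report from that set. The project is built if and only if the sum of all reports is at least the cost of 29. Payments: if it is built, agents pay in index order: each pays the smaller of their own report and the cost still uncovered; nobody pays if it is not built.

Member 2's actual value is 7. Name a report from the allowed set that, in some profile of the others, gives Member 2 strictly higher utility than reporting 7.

4

Suppose Member 1 reports 12 and Member 3 reports 13.
Report 7: project built, pays 7, utility 7 - 7 = 0.
Report 4: project built, pays 4, utility 7 - 4 = 3.
So reporting 4 beats truth here (3 > 0).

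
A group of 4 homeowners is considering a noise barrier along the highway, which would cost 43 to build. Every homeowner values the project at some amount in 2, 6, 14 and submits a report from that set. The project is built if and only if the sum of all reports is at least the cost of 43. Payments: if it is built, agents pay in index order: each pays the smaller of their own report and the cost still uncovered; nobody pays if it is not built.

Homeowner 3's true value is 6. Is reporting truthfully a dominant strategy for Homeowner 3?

No

Consider the case where Homeowner 1 reports 14, Homeowner 2 reports 14 and Homeowner 4 reports 14.
Truthful report 6: project built, pays 6, utility 6 - 6 = 0.
Report 2 instead: project built, pays 2, utility 6 - 2 = 4.
Since 4 > 0, reporting 2 is strictly better here, so truthful reporting is not dominant.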